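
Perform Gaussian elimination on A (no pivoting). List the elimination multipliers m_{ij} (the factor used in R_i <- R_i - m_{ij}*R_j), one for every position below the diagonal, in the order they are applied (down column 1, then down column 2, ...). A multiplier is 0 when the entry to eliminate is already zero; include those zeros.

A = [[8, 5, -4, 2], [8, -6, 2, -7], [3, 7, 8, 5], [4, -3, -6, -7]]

Forward elimination:
R2 <- R2 - (1)*R1:  [   0  -11    6   -9 ]
R3 <- R3 - (3/8)*R1:  [    0  41/8  19/2  17/4 ]
R4 <- R4 - (1/2)*R1:  [     0  -11/2     -4     -8 ]
R3 <- R3 - (-41/88)*R2:  [      0       0  541/44    5/88 ]
R4 <- R4 - (1/2)*R2:  [    0     0    -7  -7/2 ]
R4 <- R4 - (-308/541)*R3:  [         0          0          0  -1876/541 ]
Multipliers (in order of application): m_{21} = 1, m_{31} = 3/8, m_{41} = 1/2, m_{32} = -41/88, m_{42} = 1/2, m_{43} = -308/541

multipliers: 1, 3/8, 1/2, -41/88, 1/2, -308/541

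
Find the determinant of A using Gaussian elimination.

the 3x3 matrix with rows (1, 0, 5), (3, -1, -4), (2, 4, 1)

Forward elimination:
R2 <- R2 - (3)*R1:  [   0   -1  -19 ]
R3 <- R3 - (2)*R1:  [  0   4  -9 ]
R3 <- R3 - (-4)*R2:  [   0    0  -85 ]
Upper-triangular form:
[ 1   0    5 ]
[ 0  -1  -19 ]
[ 0   0  -85 ]
det(A) = (-1)^0 * (1) * (-1) * (-85) = 85  (0 row swaps -> sign +1)

det(A) = 85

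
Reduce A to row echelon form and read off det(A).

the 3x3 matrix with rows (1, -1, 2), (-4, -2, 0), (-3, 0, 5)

det(A) = -42

Forward elimination:
R2 <- R2 - (-4)*R1:  [  0  -6   8 ]
R3 <- R3 - (-3)*R1:  [  0  -3  11 ]
R3 <- R3 - (1/2)*R2:  [ 0  0  7 ]
Upper-triangular form:
[ 1  -1  2 ]
[ 0  -6  8 ]
[ 0   0  7 ]
det(A) = (-1)^0 * (1) * (-6) * (7) = -42  (0 row swaps -> sign +1)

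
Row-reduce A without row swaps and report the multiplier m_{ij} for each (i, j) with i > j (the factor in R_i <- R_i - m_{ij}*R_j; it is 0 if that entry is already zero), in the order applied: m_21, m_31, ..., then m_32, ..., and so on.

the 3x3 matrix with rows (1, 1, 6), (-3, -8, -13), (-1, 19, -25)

Forward elimination:
R2 <- R2 - (-3)*R1:  [  0  -5   5 ]
R3 <- R3 - (-1)*R1:  [   0   20  -19 ]
R3 <- R3 - (-4)*R2:  [ 0  0  1 ]
Multipliers (in order of application): m_{21} = -3, m_{31} = -1, m_{32} = -4

multipliers: -3, -1, -4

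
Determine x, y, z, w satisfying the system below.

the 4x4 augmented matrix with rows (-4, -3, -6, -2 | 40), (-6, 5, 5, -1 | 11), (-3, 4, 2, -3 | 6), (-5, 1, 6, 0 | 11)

(-5, -2, -2, -1)

Forward elimination on [A|b]:
R2 <- R2 - (3/2)*R1:  [    0  19/2    14     2   -49 ]
R3 <- R3 - (3/4)*R1:  [    0  25/4  13/2  -3/2   -24 ]
R4 <- R4 - (5/4)*R1:  [    0  19/4  27/2   5/2   -39 ]
R3 <- R3 - (25/38)*R2:  [       0        0  -103/38  -107/38   313/38 ]
R4 <- R4 - (1/2)*R2:  [     0      0   13/2    3/2  -29/2 ]
R4 <- R4 - (-247/103)*R3:  [        0         0         0  -541/103   541/103 ]
Row echelon form:
[ -4    -3       -6        -2  |       40 ]
[  0  19/2       14         2  |      -49 ]
[  0     0  -103/38   -107/38  |   313/38 ]
[  0     0        0  -541/103  |  541/103 ]
Back-substitution:
w = (541/103) / (-541/103) = -1
z = (313/38 - (-107/38)*(-1)) / (-103/38) = -2
y = (-49 - (14)*(-2) - (2)*(-1)) / (19/2) = -2
x = (40 - (-3)*(-2) - (-6)*(-2) - (-2)*(-1)) / -4 = -5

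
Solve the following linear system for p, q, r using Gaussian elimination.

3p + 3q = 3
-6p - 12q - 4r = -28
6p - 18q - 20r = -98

(0, 1, 4)

Forward elimination on [A|b]:
R2 <- R2 - (-2)*R1:  [   0   -6   -4  -22 ]
R3 <- R3 - (2)*R1:  [    0   -24   -20  -104 ]
R3 <- R3 - (4)*R2:  [   0    0   -4  -16 ]
Row echelon form:
[ 3   3   0  |    3 ]
[ 0  -6  -4  |  -22 ]
[ 0   0  -4  |  -16 ]
Back-substitution:
r = (-16) / -4 = 4
q = (-22 - (-4)*(4)) / -6 = 1
p = (3 - (3)*(1)) / 3 = 0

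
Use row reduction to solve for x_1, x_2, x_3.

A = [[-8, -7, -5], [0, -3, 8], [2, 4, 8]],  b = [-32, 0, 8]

Forward elimination on [A|b]:
R3 <- R3 - (-1/4)*R1:  [    0   9/4  27/4     0 ]
R3 <- R3 - (-3/4)*R2:  [    0     0  51/4     0 ]
Row echelon form:
[ -8  -7    -5  |  -32 ]
[  0  -3     8  |    0 ]
[  0   0  51/4  |    0 ]
Back-substitution:
x_3 = (0) / (51/4) = 0
x_2 = (0 - (8)*(0)) / -3 = 0
x_1 = (-32 - (-7)*(0) - (-5)*(0)) / -8 = 4

(4, 0, 0)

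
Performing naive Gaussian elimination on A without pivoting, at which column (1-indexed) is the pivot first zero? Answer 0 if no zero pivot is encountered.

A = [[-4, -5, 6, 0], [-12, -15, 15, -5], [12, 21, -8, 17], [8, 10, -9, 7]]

first zero-pivot column = 2

Naive forward elimination:
R2 <- R2 - (3)*R1:  [  0   0  -3  -5 ]
R3 <- R3 - (-3)*R1:  [  0   6  10  17 ]
R4 <- R4 - (-2)*R1:  [ 0  0  3  7 ]
Matrix at this point:
[ -4  -5   6   0 ]
[  0   0  -3  -5 ]
[  0   6  10  17 ]
[  0   0   3   7 ]
Pivot entry (2,2) is zero but row 3 has 6 in column 2 -> naive elimination stops; a row interchange (e.g. R2 <-> R3) would be required here.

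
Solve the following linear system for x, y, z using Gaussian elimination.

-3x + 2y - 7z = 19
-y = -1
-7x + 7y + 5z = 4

(-1, 1, -2)

Forward elimination on [A|b]:
R3 <- R3 - (7/3)*R1:  [      0     7/3    64/3  -121/3 ]
R3 <- R3 - (-7/3)*R2:  [      0       0    64/3  -128/3 ]
Row echelon form:
[ -3   2    -7  |      19 ]
[  0  -1     0  |      -1 ]
[  0   0  64/3  |  -128/3 ]
Back-substitution:
z = (-128/3) / (64/3) = -2
y = (-1) / -1 = 1
x = (19 - (2)*(1) - (-7)*(-2)) / -3 = -1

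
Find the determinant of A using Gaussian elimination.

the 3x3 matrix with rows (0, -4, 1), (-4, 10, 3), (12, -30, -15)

Forward elimination:
R1 <-> R2   (pivot in column 1 was zero)
[ -4   10    3 ]
[  0   -4    1 ]
[ 12  -30  -15 ]
R3 <- R3 - (-3)*R1:  [  0   0  -6 ]
Upper-triangular form:
[ -4  10   3 ]
[  0  -4   1 ]
[  0   0  -6 ]
det(A) = (-1)^1 * (-4) * (-4) * (-6) = 96  (1 row swap -> sign -1)

det(A) = 96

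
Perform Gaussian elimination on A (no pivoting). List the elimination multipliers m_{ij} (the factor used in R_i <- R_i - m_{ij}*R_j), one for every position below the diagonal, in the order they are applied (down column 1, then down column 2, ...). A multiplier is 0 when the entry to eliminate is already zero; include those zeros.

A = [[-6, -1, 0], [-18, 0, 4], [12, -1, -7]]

multipliers: 3, -2, -1

Forward elimination:
R2 <- R2 - (3)*R1:  [ 0  3  4 ]
R3 <- R3 - (-2)*R1:  [  0  -3  -7 ]
R3 <- R3 - (-1)*R2:  [  0   0  -3 ]
Multipliers (in order of application): m_{21} = 3, m_{31} = -2, m_{32} = -1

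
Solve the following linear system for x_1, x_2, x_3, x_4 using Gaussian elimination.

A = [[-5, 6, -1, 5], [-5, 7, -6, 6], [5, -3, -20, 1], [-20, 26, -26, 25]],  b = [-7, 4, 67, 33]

Forward elimination on [A|b]:
R2 <- R2 - (1)*R1:  [  0   1  -5   1  11 ]
R3 <- R3 - (-1)*R1:  [   0    3  -21    6   60 ]
R4 <- R4 - (4)*R1:  [   0    2  -22    5   61 ]
R3 <- R3 - (3)*R2:  [  0   0  -6   3  27 ]
R4 <- R4 - (2)*R2:  [   0    0  -12    3   39 ]
R4 <- R4 - (2)*R3:  [   0    0    0   -3  -15 ]
Row echelon form:
[ -5  6  -1   5  |   -7 ]
[  0  1  -5   1  |   11 ]
[  0  0  -6   3  |   27 ]
[  0  0   0  -3  |  -15 ]
Back-substitution:
x_4 = (-15) / -3 = 5
x_3 = (27 - (3)*(5)) / -6 = -2
x_2 = (11 - (-5)*(-2) - (1)*(5)) / 1 = -4
x_1 = (-7 - (6)*(-4) - (-1)*(-2) - (5)*(5)) / -5 = 2

(2, -4, -2, 5)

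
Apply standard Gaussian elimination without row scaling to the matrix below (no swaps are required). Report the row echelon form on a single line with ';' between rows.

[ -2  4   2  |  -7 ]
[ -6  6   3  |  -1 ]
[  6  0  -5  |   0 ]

REF = [-2 4 2 -7; 0 -6 -3 20; 0 0 -5 19]

Forward elimination:
R2 <- R2 - (3)*R1:  [  0  -6  -3  20 ]
R3 <- R3 - (-3)*R1:  [   0   12    1  -21 ]
R3 <- R3 - (-2)*R2:  [  0   0  -5  19 ]
Row echelon form:
[ -2   4   2  |  -7 ]
[  0  -6  -3  |  20 ]
[  0   0  -5  |  19 ]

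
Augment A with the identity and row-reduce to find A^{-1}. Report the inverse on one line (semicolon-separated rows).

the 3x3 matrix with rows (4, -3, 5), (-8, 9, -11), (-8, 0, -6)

Gauss-Jordan on [A | I]:
R1 <- (1/4)*R1:  [    1  -3/4   5/4  |   1/4     0     0 ]
R2 <- R2 - (-8)*R1:  [  0   3  -1  |   2   1   0 ]
R3 <- R3 - (-8)*R1:  [  0  -6   4  |   2   0   1 ]
R2 <- (1/3)*R2:  [    0     1  -1/3  |   2/3   1/3     0 ]
R1 <- R1 - (-3/4)*R2:  [   1    0    1  |  3/4  1/4    0 ]
R3 <- R3 - (-6)*R2:  [ 0  0  2  |  6  2  1 ]
R3 <- (1/2)*R3:  [   0    0    1  |    3    1  1/2 ]
R1 <- R1 - (1)*R3:  [    1     0     0  |  -9/4  -3/4  -1/2 ]
R2 <- R2 - (-1/3)*R3:  [   0    1    0  |  5/3  2/3  1/6 ]
Right block of [I | A^{-1}] is the inverse:
[ -9/4  -3/4  -1/2 ]
[  5/3   2/3   1/6 ]
[    3     1   1/2 ]

inverse = [-9/4 -3/4 -1/2; 5/3 2/3 1/6; 3 1 1/2]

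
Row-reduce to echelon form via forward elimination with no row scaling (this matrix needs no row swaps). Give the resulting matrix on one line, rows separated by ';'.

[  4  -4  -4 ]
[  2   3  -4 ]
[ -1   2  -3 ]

Forward elimination:
R2 <- R2 - (1/2)*R1:  [  0   5  -2 ]
R3 <- R3 - (-1/4)*R1:  [  0   1  -4 ]
R3 <- R3 - (1/5)*R2:  [     0      0  -18/5 ]
Row echelon form:
[ 4  -4     -4 ]
[ 0   5     -2 ]
[ 0   0  -18/5 ]

REF = [4 -4 -4; 0 5 -2; 0 0 -18/5]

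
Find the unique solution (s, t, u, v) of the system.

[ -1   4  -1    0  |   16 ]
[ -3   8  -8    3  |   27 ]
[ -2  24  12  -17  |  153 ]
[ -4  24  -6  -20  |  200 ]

Forward elimination on [A|b]:
R2 <- R2 - (3)*R1:  [   0   -4   -5    3  -21 ]
R3 <- R3 - (2)*R1:  [   0   16   14  -17  121 ]
R4 <- R4 - (4)*R1:  [   0    8   -2  -20  136 ]
R3 <- R3 - (-4)*R2:  [  0   0  -6  -5  37 ]
R4 <- R4 - (-2)*R2:  [   0    0  -12  -14   94 ]
R4 <- R4 - (2)*R3:  [  0   0   0  -4  20 ]
Row echelon form:
[ -1   4  -1   0  |   16 ]
[  0  -4  -5   3  |  -21 ]
[  0   0  -6  -5  |   37 ]
[  0   0   0  -4  |   20 ]
Back-substitution:
v = (20) / -4 = -5
u = (37 - (-5)*(-5)) / -6 = -2
t = (-21 - (-5)*(-2) - (3)*(-5)) / -4 = 4
s = (16 - (4)*(4) - (-1)*(-2)) / -1 = 2

(2, 4, -2, -5)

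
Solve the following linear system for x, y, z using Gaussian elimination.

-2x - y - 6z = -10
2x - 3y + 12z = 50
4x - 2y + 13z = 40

(-5, -4, 4)

Forward elimination on [A|b]:
R2 <- R2 - (-1)*R1:  [  0  -4   6  40 ]
R3 <- R3 - (-2)*R1:  [  0  -4   1  20 ]
R3 <- R3 - (1)*R2:  [   0    0   -5  -20 ]
Row echelon form:
[ -2  -1  -6  |  -10 ]
[  0  -4   6  |   40 ]
[  0   0  -5  |  -20 ]
Back-substitution:
z = (-20) / -5 = 4
y = (40 - (6)*(4)) / -4 = -4
x = (-10 - (-1)*(-4) - (-6)*(4)) / -2 = -5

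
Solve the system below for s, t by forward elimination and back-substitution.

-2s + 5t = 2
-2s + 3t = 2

Forward elimination on [A|b]:
R2 <- R2 - (1)*R1:  [  0  -2   0 ]
Row echelon form:
[ -2   5  |  2 ]
[  0  -2  |  0 ]
Back-substitution:
t = (0) / -2 = 0
s = (2 - (5)*(0)) / -2 = -1

(-1, 0)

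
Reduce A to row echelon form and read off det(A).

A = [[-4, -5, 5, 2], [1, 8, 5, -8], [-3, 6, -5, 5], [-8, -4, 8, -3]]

Forward elimination:
R2 <- R2 - (-1/4)*R1:  [     0   27/4   25/4  -15/2 ]
R3 <- R3 - (3/4)*R1:  [     0   39/4  -35/4    7/2 ]
R4 <- R4 - (2)*R1:  [  0   6  -2  -7 ]
R3 <- R3 - (13/9)*R2:  [      0       0  -160/9    43/3 ]
R4 <- R4 - (8/9)*R2:  [     0      0  -68/9   -1/3 ]
R4 <- R4 - (17/40)*R3:  [       0        0        0  -257/40 ]
Upper-triangular form:
[ -4    -5       5        2 ]
[  0  27/4    25/4    -15/2 ]
[  0     0  -160/9     43/3 ]
[  0     0       0  -257/40 ]
det(A) = (-1)^0 * (-4) * (27/4) * (-160/9) * (-257/40) = -3084  (0 row swaps -> sign +1)

det(A) = -3084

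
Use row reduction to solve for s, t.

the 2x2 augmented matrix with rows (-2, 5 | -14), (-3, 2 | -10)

Forward elimination on [A|b]:
R2 <- R2 - (3/2)*R1:  [     0  -11/2     11 ]
Row echelon form:
[ -2      5  |  -14 ]
[  0  -11/2  |   11 ]
Back-substitution:
t = (11) / (-11/2) = -2
s = (-14 - (5)*(-2)) / -2 = 2

(2, -2)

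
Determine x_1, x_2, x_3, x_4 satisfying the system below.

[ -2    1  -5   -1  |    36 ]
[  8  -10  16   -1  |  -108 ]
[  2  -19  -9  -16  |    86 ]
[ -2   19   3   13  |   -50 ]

Forward elimination on [A|b]:
R2 <- R2 - (-4)*R1:  [  0  -6  -4  -5  36 ]
R3 <- R3 - (-1)*R1:  [   0  -18  -14  -17  122 ]
R4 <- R4 - (1)*R1:  [   0   18    8   14  -86 ]
R3 <- R3 - (3)*R2:  [  0   0  -2  -2  14 ]
R4 <- R4 - (-3)*R2:  [  0   0  -4  -1  22 ]
R4 <- R4 - (2)*R3:  [  0   0   0   3  -6 ]
Row echelon form:
[ -2   1  -5  -1  |  36 ]
[  0  -6  -4  -5  |  36 ]
[  0   0  -2  -2  |  14 ]
[  0   0   0   3  |  -6 ]
Back-substitution:
x_4 = (-6) / 3 = -2
x_3 = (14 - (-2)*(-2)) / -2 = -5
x_2 = (36 - (-4)*(-5) - (-5)*(-2)) / -6 = -1
x_1 = (36 - (1)*(-1) - (-5)*(-5) - (-1)*(-2)) / -2 = -5

(-5, -1, -5, -2)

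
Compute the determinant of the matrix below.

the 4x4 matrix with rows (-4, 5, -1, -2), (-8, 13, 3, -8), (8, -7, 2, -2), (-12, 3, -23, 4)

det(A) = -360

Forward elimination:
R2 <- R2 - (2)*R1:  [  0   3   5  -4 ]
R3 <- R3 - (-2)*R1:  [  0   3   0  -6 ]
R4 <- R4 - (3)*R1:  [   0  -12  -20   10 ]
R3 <- R3 - (1)*R2:  [  0   0  -5  -2 ]
R4 <- R4 - (-4)*R2:  [  0   0   0  -6 ]
Upper-triangular form:
[ -4  5  -1  -2 ]
[  0  3   5  -4 ]
[  0  0  -5  -2 ]
[  0  0   0  -6 ]
det(A) = (-1)^0 * (-4) * (3) * (-5) * (-6) = -360  (0 row swaps -> sign +1)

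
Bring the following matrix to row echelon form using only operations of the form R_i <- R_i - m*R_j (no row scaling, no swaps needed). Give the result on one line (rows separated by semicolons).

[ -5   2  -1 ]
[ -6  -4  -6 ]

REF = [-5 2 -1; 0 -32/5 -24/5]

Forward elimination:
R2 <- R2 - (6/5)*R1:  [     0  -32/5  -24/5 ]
Row echelon form:
[ -5      2     -1 ]
[  0  -32/5  -24/5 ]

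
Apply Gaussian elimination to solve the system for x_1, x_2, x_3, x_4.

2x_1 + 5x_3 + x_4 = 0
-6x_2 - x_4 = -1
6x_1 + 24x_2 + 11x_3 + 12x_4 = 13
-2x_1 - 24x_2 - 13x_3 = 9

(2, 0, -1, 1)

Forward elimination on [A|b]:
R3 <- R3 - (3)*R1:  [  0  24  -4   9  13 ]
R4 <- R4 - (-1)*R1:  [   0  -24   -8    1    9 ]
R3 <- R3 - (-4)*R2:  [  0   0  -4   5   9 ]
R4 <- R4 - (4)*R2:  [  0   0  -8   5  13 ]
R4 <- R4 - (2)*R3:  [  0   0   0  -5  -5 ]
Row echelon form:
[ 2   0   5   1  |   0 ]
[ 0  -6   0  -1  |  -1 ]
[ 0   0  -4   5  |   9 ]
[ 0   0   0  -5  |  -5 ]
Back-substitution:
x_4 = (-5) / -5 = 1
x_3 = (9 - (5)*(1)) / -4 = -1
x_2 = (-1 - (-1)*(1)) / -6 = 0
x_1 = (0 - (5)*(-1) - (1)*(1)) / 2 = 2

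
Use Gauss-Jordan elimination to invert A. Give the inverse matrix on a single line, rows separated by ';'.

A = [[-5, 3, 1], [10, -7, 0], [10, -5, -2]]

Gauss-Jordan on [A | I]:
R1 <- (1/-5)*R1:  [    1  -3/5  -1/5  |  -1/5     0     0 ]
R2 <- R2 - (10)*R1:  [  0  -1   2  |   2   1   0 ]
R3 <- R3 - (10)*R1:  [ 0  1  0  |  2  0  1 ]
R2 <- (1/-1)*R2:  [  0   1  -2  |  -2  -1   0 ]
R1 <- R1 - (-3/5)*R2:  [    1     0  -7/5  |  -7/5  -3/5     0 ]
R3 <- R3 - (1)*R2:  [ 0  0  2  |  4  1  1 ]
R3 <- (1/2)*R3:  [   0    0    1  |    2  1/2  1/2 ]
R1 <- R1 - (-7/5)*R3:  [    1     0     0  |   7/5  1/10  7/10 ]
R2 <- R2 - (-2)*R3:  [ 0  1  0  |  2  0  1 ]
Right block of [I | A^{-1}] is the inverse:
[ 7/5  1/10  7/10 ]
[   2     0     1 ]
[   2   1/2   1/2 ]

inverse = [7/5 1/10 7/10; 2 0 1; 2 1/2 1/2]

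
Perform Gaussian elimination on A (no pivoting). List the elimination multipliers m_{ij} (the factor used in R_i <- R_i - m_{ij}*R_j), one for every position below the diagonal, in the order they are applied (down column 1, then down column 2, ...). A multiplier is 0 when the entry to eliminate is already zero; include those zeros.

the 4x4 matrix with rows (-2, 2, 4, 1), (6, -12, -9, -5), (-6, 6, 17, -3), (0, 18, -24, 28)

multipliers: -3, 3, 0, 0, -3, -3

Forward elimination:
R2 <- R2 - (-3)*R1:  [  0  -6   3  -2 ]
R3 <- R3 - (3)*R1:  [  0   0   5  -6 ]
R4: entry in column 1 is already 0 -> m_{41} = 0 (no row operation needed)
R3: entry in column 2 is already 0 -> m_{32} = 0 (no row operation needed)
R4 <- R4 - (-3)*R2:  [   0    0  -15   22 ]
R4 <- R4 - (-3)*R3:  [ 0  0  0  4 ]
Multipliers (in order of application): m_{21} = -3, m_{31} = 3, m_{41} = 0, m_{32} = 0, m_{42} = -3, m_{43} = -3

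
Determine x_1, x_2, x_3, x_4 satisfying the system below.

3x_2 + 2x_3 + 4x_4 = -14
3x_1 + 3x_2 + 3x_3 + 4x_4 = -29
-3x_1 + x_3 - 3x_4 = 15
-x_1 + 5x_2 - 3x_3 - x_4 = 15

(-4, 0, -3, -2)

Forward elimination on [A|b]:
R1 <-> R2   (pivot in column 1 was zero)
[  3  3   3   4  -29 ]
[  0  3   2   4  -14 ]
[ -3  0   1  -3   15 ]
[ -1  5  -3  -1   15 ]
R3 <- R3 - (-1)*R1:  [   0    3    4    1  -14 ]
R4 <- R4 - (-1/3)*R1:  [    0     6    -2   1/3  16/3 ]
R3 <- R3 - (1)*R2:  [  0   0   2  -3   0 ]
R4 <- R4 - (2)*R2:  [     0      0     -6  -23/3  100/3 ]
R4 <- R4 - (-3)*R3:  [     0      0      0  -50/3  100/3 ]
Row echelon form:
[ 3  3  3      4  |    -29 ]
[ 0  3  2      4  |    -14 ]
[ 0  0  2     -3  |      0 ]
[ 0  0  0  -50/3  |  100/3 ]
Back-substitution:
x_4 = (100/3) / (-50/3) = -2
x_3 = (0 - (-3)*(-2)) / 2 = -3
x_2 = (-14 - (2)*(-3) - (4)*(-2)) / 3 = 0
x_1 = (-29 - (3)*(0) - (3)*(-3) - (4)*(-2)) / 3 = -4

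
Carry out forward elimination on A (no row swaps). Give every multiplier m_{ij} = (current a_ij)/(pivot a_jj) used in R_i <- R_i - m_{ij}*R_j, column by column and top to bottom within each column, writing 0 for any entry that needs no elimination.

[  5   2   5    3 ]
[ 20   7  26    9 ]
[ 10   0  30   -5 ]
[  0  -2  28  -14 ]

Forward elimination:
R2 <- R2 - (4)*R1:  [  0  -1   6  -3 ]
R3 <- R3 - (2)*R1:  [   0   -4   20  -11 ]
R4: entry in column 1 is already 0 -> m_{41} = 0 (no row operation needed)
R3 <- R3 - (4)*R2:  [  0   0  -4   1 ]
R4 <- R4 - (2)*R2:  [  0   0  16  -8 ]
R4 <- R4 - (-4)*R3:  [  0   0   0  -4 ]
Multipliers (in order of application): m_{21} = 4, m_{31} = 2, m_{41} = 0, m_{32} = 4, m_{42} = 2, m_{43} = -4

multipliers: 4, 2, 0, 4, 2, -4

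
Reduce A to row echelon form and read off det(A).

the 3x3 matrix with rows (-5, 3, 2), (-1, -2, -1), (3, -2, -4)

Forward elimination:
R2 <- R2 - (1/5)*R1:  [     0  -13/5   -7/5 ]
R3 <- R3 - (-3/5)*R1:  [     0   -1/5  -14/5 ]
R3 <- R3 - (1/13)*R2:  [      0       0  -35/13 ]
Upper-triangular form:
[ -5      3       2 ]
[  0  -13/5    -7/5 ]
[  0      0  -35/13 ]
det(A) = (-1)^0 * (-5) * (-13/5) * (-35/13) = -35  (0 row swaps -> sign +1)

det(A) = -35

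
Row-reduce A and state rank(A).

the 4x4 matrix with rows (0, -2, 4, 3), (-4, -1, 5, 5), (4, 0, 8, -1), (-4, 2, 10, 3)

Row reduction:
R1 <-> R2   (pivot in column 1 was zero)
[ -4  -1   5   5 ]
[  0  -2   4   3 ]
[  4   0   8  -1 ]
[ -4   2  10   3 ]
R3 <- R3 - (-1)*R1:  [  0  -1  13   4 ]
R4 <- R4 - (1)*R1:  [  0   3   5  -2 ]
R3 <- R3 - (1/2)*R2:  [   0    0   11  5/2 ]
R4 <- R4 - (-3/2)*R2:  [   0    0   11  5/2 ]
R4 <- R4 - (1)*R3:  [ 0  0  0  0 ]
Row echelon form:
[ -4  -1   5    5 ]
[  0  -2   4    3 ]
[  0   0  11  5/2 ]
[  0   0   0    0 ]
Nonzero rows / pivot columns: 3

rank(A) = 3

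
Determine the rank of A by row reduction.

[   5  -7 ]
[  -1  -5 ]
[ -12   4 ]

rank(A) = 2

Row reduction:
R2 <- R2 - (-1/5)*R1:  [     0  -32/5 ]
R3 <- R3 - (-12/5)*R1:  [     0  -64/5 ]
R3 <- R3 - (2)*R2:  [ 0  0 ]
Row echelon form:
[ 5     -7 ]
[ 0  -32/5 ]
[ 0      0 ]
Nonzero rows / pivot columns: 2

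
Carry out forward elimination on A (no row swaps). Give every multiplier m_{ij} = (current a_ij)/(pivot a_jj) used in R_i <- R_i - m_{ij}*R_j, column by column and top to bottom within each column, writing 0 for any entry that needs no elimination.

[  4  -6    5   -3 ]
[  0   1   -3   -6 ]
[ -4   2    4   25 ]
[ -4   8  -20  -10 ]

multipliers: 0, -1, -1, -4, 2, 3

Forward elimination:
R2: entry in column 1 is already 0 -> m_{21} = 0 (no row operation needed)
R3 <- R3 - (-1)*R1:  [  0  -4   9  22 ]
R4 <- R4 - (-1)*R1:  [   0    2  -15  -13 ]
R3 <- R3 - (-4)*R2:  [  0   0  -3  -2 ]
R4 <- R4 - (2)*R2:  [  0   0  -9  -1 ]
R4 <- R4 - (3)*R3:  [ 0  0  0  5 ]
Multipliers (in order of application): m_{21} = 0, m_{31} = -1, m_{41} = -1, m_{32} = -4, m_{42} = 2, m_{43} = 3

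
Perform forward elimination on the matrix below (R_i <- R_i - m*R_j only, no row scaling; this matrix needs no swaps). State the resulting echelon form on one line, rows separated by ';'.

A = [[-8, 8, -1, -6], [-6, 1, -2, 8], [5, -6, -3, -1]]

Forward elimination:
R2 <- R2 - (3/4)*R1:  [    0    -5  -5/4  25/2 ]
R3 <- R3 - (-5/8)*R1:  [     0     -1  -29/8  -19/4 ]
R3 <- R3 - (1/5)*R2:  [     0      0  -27/8  -29/4 ]
Row echelon form:
[ -8   8     -1     -6 ]
[  0  -5   -5/4   25/2 ]
[  0   0  -27/8  -29/4 ]

REF = [-8 8 -1 -6; 0 -5 -5/4 25/2; 0 0 -27/8 -29/4]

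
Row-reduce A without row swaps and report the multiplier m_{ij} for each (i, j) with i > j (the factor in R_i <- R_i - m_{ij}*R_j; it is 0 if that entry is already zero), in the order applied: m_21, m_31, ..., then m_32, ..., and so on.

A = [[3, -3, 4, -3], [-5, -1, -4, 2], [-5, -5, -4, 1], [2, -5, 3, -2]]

multipliers: -5/3, -5/3, 2/3, 5/3, 1/2, 9/16

Forward elimination:
R2 <- R2 - (-5/3)*R1:  [   0   -6  8/3   -3 ]
R3 <- R3 - (-5/3)*R1:  [   0  -10  8/3   -4 ]
R4 <- R4 - (2/3)*R1:  [   0   -3  1/3    0 ]
R3 <- R3 - (5/3)*R2:  [     0      0  -16/9      1 ]
R4 <- R4 - (1/2)*R2:  [   0    0   -1  3/2 ]
R4 <- R4 - (9/16)*R3:  [     0      0      0  15/16 ]
Multipliers (in order of application): m_{21} = -5/3, m_{31} = -5/3, m_{41} = 2/3, m_{32} = 5/3, m_{42} = 1/2, m_{43} = 9/16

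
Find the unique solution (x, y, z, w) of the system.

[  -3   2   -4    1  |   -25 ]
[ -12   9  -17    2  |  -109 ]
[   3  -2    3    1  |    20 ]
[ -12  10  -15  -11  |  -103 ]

Forward elimination on [A|b]:
R2 <- R2 - (4)*R1:  [  0   1  -1  -2  -9 ]
R3 <- R3 - (-1)*R1:  [  0   0  -1   2  -5 ]
R4 <- R4 - (4)*R1:  [   0    2    1  -15   -3 ]
R4 <- R4 - (2)*R2:  [   0    0    3  -11   15 ]
R4 <- R4 - (-3)*R3:  [  0   0   0  -5   0 ]
Row echelon form:
[ -3  2  -4   1  |  -25 ]
[  0  1  -1  -2  |   -9 ]
[  0  0  -1   2  |   -5 ]
[  0  0   0  -5  |    0 ]
Back-substitution:
w = (0) / -5 = 0
z = (-5 - (2)*(0)) / -1 = 5
y = (-9 - (-1)*(5) - (-2)*(0)) / 1 = -4
x = (-25 - (2)*(-4) - (-4)*(5) - (1)*(0)) / -3 = -1

(-1, -4, 5, 0)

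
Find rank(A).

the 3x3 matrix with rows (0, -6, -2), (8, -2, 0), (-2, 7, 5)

rank(A) = 3

Row reduction:
R1 <-> R2   (pivot in column 1 was zero)
[  8  -2   0 ]
[  0  -6  -2 ]
[ -2   7   5 ]
R3 <- R3 - (-1/4)*R1:  [    0  13/2     5 ]
R3 <- R3 - (-13/12)*R2:  [    0     0  17/6 ]
Row echelon form:
[ 8  -2     0 ]
[ 0  -6    -2 ]
[ 0   0  17/6 ]
Nonzero rows / pivot columns: 3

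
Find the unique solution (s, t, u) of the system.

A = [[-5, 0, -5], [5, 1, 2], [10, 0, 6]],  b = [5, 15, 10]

Forward elimination on [A|b]:
R2 <- R2 - (-1)*R1:  [  0   1  -3  20 ]
R3 <- R3 - (-2)*R1:  [  0   0  -4  20 ]
Row echelon form:
[ -5  0  -5  |   5 ]
[  0  1  -3  |  20 ]
[  0  0  -4  |  20 ]
Back-substitution:
u = (20) / -4 = -5
t = (20 - (-3)*(-5)) / 1 = 5
s = (5 - (-5)*(-5)) / -5 = 4

(4, 5, -5)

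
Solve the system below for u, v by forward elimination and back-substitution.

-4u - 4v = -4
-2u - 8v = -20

(-2, 3)

Forward elimination on [A|b]:
R2 <- R2 - (1/2)*R1:  [   0   -6  -18 ]
Row echelon form:
[ -4  -4  |   -4 ]
[  0  -6  |  -18 ]
Back-substitution:
v = (-18) / -6 = 3
u = (-4 - (-4)*(3)) / -4 = -2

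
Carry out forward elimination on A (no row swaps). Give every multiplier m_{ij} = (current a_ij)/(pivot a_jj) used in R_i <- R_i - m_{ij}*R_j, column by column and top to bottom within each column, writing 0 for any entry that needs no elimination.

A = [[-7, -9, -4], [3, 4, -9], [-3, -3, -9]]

multipliers: -3/7, 3/7, 6

Forward elimination:
R2 <- R2 - (-3/7)*R1:  [     0    1/7  -75/7 ]
R3 <- R3 - (3/7)*R1:  [     0    6/7  -51/7 ]
R3 <- R3 - (6)*R2:  [  0   0  57 ]
Multipliers (in order of application): m_{21} = -3/7, m_{31} = 3/7, m_{32} = 6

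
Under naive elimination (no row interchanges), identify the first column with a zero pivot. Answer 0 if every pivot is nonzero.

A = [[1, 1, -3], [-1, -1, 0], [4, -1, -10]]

Naive forward elimination:
R2 <- R2 - (-1)*R1:  [  0   0  -3 ]
R3 <- R3 - (4)*R1:  [  0  -5   2 ]
Matrix at this point:
[ 1   1  -3 ]
[ 0   0  -3 ]
[ 0  -5   2 ]
Pivot entry (2,2) is zero but row 3 has -5 in column 2 -> naive elimination stops; a row interchange (e.g. R2 <-> R3) would be required here.

first zero-pivot column = 2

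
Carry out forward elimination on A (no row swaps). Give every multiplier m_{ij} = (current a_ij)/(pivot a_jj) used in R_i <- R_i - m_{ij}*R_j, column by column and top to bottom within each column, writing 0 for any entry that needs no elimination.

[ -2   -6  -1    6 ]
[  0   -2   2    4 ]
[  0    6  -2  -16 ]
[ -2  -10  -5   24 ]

Forward elimination:
R2: entry in column 1 is already 0 -> m_{21} = 0 (no row operation needed)
R3: entry in column 1 is already 0 -> m_{31} = 0 (no row operation needed)
R4 <- R4 - (1)*R1:  [  0  -4  -4  18 ]
R3 <- R3 - (-3)*R2:  [  0   0   4  -4 ]
R4 <- R4 - (2)*R2:  [  0   0  -8  10 ]
R4 <- R4 - (-2)*R3:  [ 0  0  0  2 ]
Multipliers (in order of application): m_{21} = 0, m_{31} = 0, m_{41} = 1, m_{32} = -3, m_{42} = 2, m_{43} = -2

multipliers: 0, 0, 1, -3, 2, -2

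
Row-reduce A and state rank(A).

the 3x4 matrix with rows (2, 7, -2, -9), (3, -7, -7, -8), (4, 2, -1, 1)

Row reduction:
R2 <- R2 - (3/2)*R1:  [     0  -35/2     -4   11/2 ]
R3 <- R3 - (2)*R1:  [   0  -12    3   19 ]
R3 <- R3 - (24/35)*R2:  [      0       0  201/35  533/35 ]
Row echelon form:
[ 2      7      -2      -9 ]
[ 0  -35/2      -4    11/2 ]
[ 0      0  201/35  533/35 ]
Nonzero rows / pivot columns: 3

rank(A) = 3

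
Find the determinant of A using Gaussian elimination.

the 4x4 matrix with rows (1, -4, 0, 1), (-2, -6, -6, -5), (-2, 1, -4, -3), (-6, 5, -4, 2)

Forward elimination:
R2 <- R2 - (-2)*R1:  [   0  -14   -6   -3 ]
R3 <- R3 - (-2)*R1:  [  0  -7  -4  -1 ]
R4 <- R4 - (-6)*R1:  [   0  -19   -4    8 ]
R3 <- R3 - (1/2)*R2:  [   0    0   -1  1/2 ]
R4 <- R4 - (19/14)*R2:  [      0       0    29/7  169/14 ]
R4 <- R4 - (-29/7)*R3:  [    0     0     0  99/7 ]
Upper-triangular form:
[ 1   -4   0     1 ]
[ 0  -14  -6    -3 ]
[ 0    0  -1   1/2 ]
[ 0    0   0  99/7 ]
det(A) = (-1)^0 * (1) * (-14) * (-1) * (99/7) = 198  (0 row swaps -> sign +1)

det(A) = 198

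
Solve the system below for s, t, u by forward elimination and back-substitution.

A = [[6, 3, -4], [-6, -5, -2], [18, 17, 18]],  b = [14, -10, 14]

(-1, 4, -2)

Forward elimination on [A|b]:
R2 <- R2 - (-1)*R1:  [  0  -2  -6   4 ]
R3 <- R3 - (3)*R1:  [   0    8   30  -28 ]
R3 <- R3 - (-4)*R2:  [   0    0    6  -12 ]
Row echelon form:
[ 6   3  -4  |   14 ]
[ 0  -2  -6  |    4 ]
[ 0   0   6  |  -12 ]
Back-substitution:
u = (-12) / 6 = -2
t = (4 - (-6)*(-2)) / -2 = 4
s = (14 - (3)*(4) - (-4)*(-2)) / 6 = -1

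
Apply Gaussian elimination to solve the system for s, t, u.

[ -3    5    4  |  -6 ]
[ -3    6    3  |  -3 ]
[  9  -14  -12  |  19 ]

(1, 1, -2)

Forward elimination on [A|b]:
R2 <- R2 - (1)*R1:  [  0   1  -1   3 ]
R3 <- R3 - (-3)*R1:  [ 0  1  0  1 ]
R3 <- R3 - (1)*R2:  [  0   0   1  -2 ]
Row echelon form:
[ -3  5   4  |  -6 ]
[  0  1  -1  |   3 ]
[  0  0   1  |  -2 ]
Back-substitution:
u = (-2) / 1 = -2
t = (3 - (-1)*(-2)) / 1 = 1
s = (-6 - (5)*(1) - (4)*(-2)) / -3 = 1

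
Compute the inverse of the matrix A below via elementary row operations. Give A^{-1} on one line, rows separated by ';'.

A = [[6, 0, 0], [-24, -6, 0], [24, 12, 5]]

inverse = [1/6 0 0; -2/3 -1/6 0; 4/5 2/5 1/5]

Gauss-Jordan on [A | I]:
R1 <- (1/6)*R1:  [   1    0    0  |  1/6    0    0 ]
R2 <- R2 - (-24)*R1:  [  0  -6   0  |   4   1   0 ]
R3 <- R3 - (24)*R1:  [  0  12   5  |  -4   0   1 ]
R2 <- (1/-6)*R2:  [    0     1     0  |  -2/3  -1/6     0 ]
R3 <- R3 - (12)*R2:  [ 0  0  5  |  4  2  1 ]
R3 <- (1/5)*R3:  [   0    0    1  |  4/5  2/5  1/5 ]
Right block of [I | A^{-1}] is the inverse:
[  1/6     0    0 ]
[ -2/3  -1/6    0 ]
[  4/5   2/5  1/5 ]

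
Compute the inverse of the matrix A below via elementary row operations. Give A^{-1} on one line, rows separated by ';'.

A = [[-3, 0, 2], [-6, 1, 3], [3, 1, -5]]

Gauss-Jordan on [A | I]:
R1 <- (1/-3)*R1:  [    1     0  -2/3  |  -1/3     0     0 ]
R2 <- R2 - (-6)*R1:  [  0   1  -1  |  -2   1   0 ]
R3 <- R3 - (3)*R1:  [  0   1  -3  |   1   0   1 ]
R3 <- R3 - (1)*R2:  [  0   0  -2  |   3  -1   1 ]
R3 <- (1/-2)*R3:  [    0     0     1  |  -3/2   1/2  -1/2 ]
R1 <- R1 - (-2/3)*R3:  [    1     0     0  |  -4/3   1/3  -1/3 ]
R2 <- R2 - (-1)*R3:  [    0     1     0  |  -7/2   3/2  -1/2 ]
Right block of [I | A^{-1}] is the inverse:
[ -4/3  1/3  -1/3 ]
[ -7/2  3/2  -1/2 ]
[ -3/2  1/2  -1/2 ]

inverse = [-4/3 1/3 -1/3; -7/2 3/2 -1/2; -3/2 1/2 -1/2]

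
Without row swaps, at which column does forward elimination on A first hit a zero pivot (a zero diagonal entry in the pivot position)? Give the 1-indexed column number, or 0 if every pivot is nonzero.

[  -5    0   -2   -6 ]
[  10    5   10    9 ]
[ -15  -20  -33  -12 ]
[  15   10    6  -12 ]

first zero-pivot column = 4

Naive forward elimination:
R2 <- R2 - (-2)*R1:  [  0   5   6  -3 ]
R3 <- R3 - (3)*R1:  [   0  -20  -27    6 ]
R4 <- R4 - (-3)*R1:  [   0   10    0  -30 ]
R3 <- R3 - (-4)*R2:  [  0   0  -3  -6 ]
R4 <- R4 - (2)*R2:  [   0    0  -12  -24 ]
R4 <- R4 - (4)*R3:  [ 0  0  0  0 ]
Matrix at this point:
[ -5  0  -2  -6 ]
[  0  5   6  -3 ]
[  0  0  -3  -6 ]
[  0  0   0   0 ]
Pivot entry (4,4) in the last row is zero and there are no rows below to swap with -> zero pivot in column 4 (A is singular).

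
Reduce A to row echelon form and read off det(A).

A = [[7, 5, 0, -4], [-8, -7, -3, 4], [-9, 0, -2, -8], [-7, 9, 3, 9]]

det(A) = 4085

Forward elimination:
R2 <- R2 - (-8/7)*R1:  [    0  -9/7    -3  -4/7 ]
R3 <- R3 - (-9/7)*R1:  [     0   45/7     -2  -92/7 ]
R4 <- R4 - (-1)*R1:  [  0  14   3   5 ]
R3 <- R3 - (-5)*R2:  [   0    0  -17  -16 ]
R4 <- R4 - (-98/9)*R2:  [     0      0  -89/3  -11/9 ]
R4 <- R4 - (89/51)*R3:  [        0         0         0  4085/153 ]
Upper-triangular form:
[ 7     5    0        -4 ]
[ 0  -9/7   -3      -4/7 ]
[ 0     0  -17       -16 ]
[ 0     0    0  4085/153 ]
det(A) = (-1)^0 * (7) * (-9/7) * (-17) * (4085/153) = 4085  (0 row swaps -> sign +1)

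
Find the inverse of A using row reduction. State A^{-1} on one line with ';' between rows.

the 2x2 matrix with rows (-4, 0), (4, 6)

inverse = [-1/4 0; 1/6 1/6]

Gauss-Jordan on [A | I]:
R1 <- (1/-4)*R1:  [    1     0  |  -1/4     0 ]
R2 <- R2 - (4)*R1:  [ 0  6  |  1  1 ]
R2 <- (1/6)*R2:  [   0    1  |  1/6  1/6 ]
Right block of [I | A^{-1}] is the inverse:
[ -1/4    0 ]
[  1/6  1/6 ]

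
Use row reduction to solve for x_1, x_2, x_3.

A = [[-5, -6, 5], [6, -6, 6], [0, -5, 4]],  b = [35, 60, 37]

Forward elimination on [A|b]:
R2 <- R2 - (-6/5)*R1:  [     0  -66/5     12    102 ]
R3 <- R3 - (25/66)*R2:  [      0       0   -6/11  -18/11 ]
Row echelon form:
[ -5     -6      5  |      35 ]
[  0  -66/5     12  |     102 ]
[  0      0  -6/11  |  -18/11 ]
Back-substitution:
x_3 = (-18/11) / (-6/11) = 3
x_2 = (102 - (12)*(3)) / (-66/5) = -5
x_1 = (35 - (-6)*(-5) - (5)*(3)) / -5 = 2

(2, -5, 3)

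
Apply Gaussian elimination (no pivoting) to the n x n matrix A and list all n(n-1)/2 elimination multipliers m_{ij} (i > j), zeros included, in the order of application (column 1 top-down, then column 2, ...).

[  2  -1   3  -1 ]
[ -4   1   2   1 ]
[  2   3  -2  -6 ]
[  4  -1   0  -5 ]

multipliers: -2, 1, 2, -4, -1, 2/27

Forward elimination:
R2 <- R2 - (-2)*R1:  [  0  -1   8  -1 ]
R3 <- R3 - (1)*R1:  [  0   4  -5  -5 ]
R4 <- R4 - (2)*R1:  [  0   1  -6  -3 ]
R3 <- R3 - (-4)*R2:  [  0   0  27  -9 ]
R4 <- R4 - (-1)*R2:  [  0   0   2  -4 ]
R4 <- R4 - (2/27)*R3:  [     0      0      0  -10/3 ]
Multipliers (in order of application): m_{21} = -2, m_{31} = 1, m_{41} = 2, m_{32} = -4, m_{42} = -1, m_{43} = 2/27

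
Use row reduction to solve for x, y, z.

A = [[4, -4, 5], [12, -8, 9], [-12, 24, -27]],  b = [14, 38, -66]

(2, -4, -2)

Forward elimination on [A|b]:
R2 <- R2 - (3)*R1:  [  0   4  -6  -4 ]
R3 <- R3 - (-3)*R1:  [   0   12  -12  -24 ]
R3 <- R3 - (3)*R2:  [   0    0    6  -12 ]
Row echelon form:
[ 4  -4   5  |   14 ]
[ 0   4  -6  |   -4 ]
[ 0   0   6  |  -12 ]
Back-substitution:
z = (-12) / 6 = -2
y = (-4 - (-6)*(-2)) / 4 = -4
x = (14 - (-4)*(-4) - (5)*(-2)) / 4 = 2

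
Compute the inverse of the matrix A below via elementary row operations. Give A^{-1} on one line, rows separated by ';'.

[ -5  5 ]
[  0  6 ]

Gauss-Jordan on [A | I]:
R1 <- (1/-5)*R1:  [    1    -1  |  -1/5     0 ]
R2 <- (1/6)*R2:  [   0    1  |    0  1/6 ]
R1 <- R1 - (-1)*R2:  [    1     0  |  -1/5   1/6 ]
Right block of [I | A^{-1}] is the inverse:
[ -1/5  1/6 ]
[    0  1/6 ]

inverse = [-1/5 1/6; 0 1/6]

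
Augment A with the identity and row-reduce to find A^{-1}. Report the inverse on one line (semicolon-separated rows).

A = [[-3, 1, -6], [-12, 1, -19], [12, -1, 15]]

inverse = [1/9 1/4 13/36; 4/3 -3/4 -5/12; 0 -1/4 -1/4]

Gauss-Jordan on [A | I]:
R1 <- (1/-3)*R1:  [    1  -1/3     2  |  -1/3     0     0 ]
R2 <- R2 - (-12)*R1:  [  0  -3   5  |  -4   1   0 ]
R3 <- R3 - (12)*R1:  [  0   3  -9  |   4   0   1 ]
R2 <- (1/-3)*R2:  [    0     1  -5/3  |   4/3  -1/3     0 ]
R1 <- R1 - (-1/3)*R2:  [    1     0  13/9  |   1/9  -1/9     0 ]
R3 <- R3 - (3)*R2:  [  0   0  -4  |   0   1   1 ]
R3 <- (1/-4)*R3:  [    0     0     1  |     0  -1/4  -1/4 ]
R1 <- R1 - (13/9)*R3:  [     1      0      0  |    1/9    1/4  13/36 ]
R2 <- R2 - (-5/3)*R3:  [     0      1      0  |    4/3   -3/4  -5/12 ]
Right block of [I | A^{-1}] is the inverse:
[ 1/9   1/4  13/36 ]
[ 4/3  -3/4  -5/12 ]
[   0  -1/4   -1/4 ]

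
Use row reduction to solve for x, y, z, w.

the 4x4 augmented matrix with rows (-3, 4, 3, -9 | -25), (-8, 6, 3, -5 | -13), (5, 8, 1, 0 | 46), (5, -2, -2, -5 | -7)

(2, 5, -4, 3)

Forward elimination on [A|b]:
R2 <- R2 - (8/3)*R1:  [     0  -14/3     -5     19  161/3 ]
R3 <- R3 - (-5/3)*R1:  [    0  44/3     6   -15  13/3 ]
R4 <- R4 - (-5/3)*R1:  [      0    14/3       3     -20  -146/3 ]
R3 <- R3 - (-22/7)*R2:  [     0      0  -68/7  313/7    173 ]
R4 <- R4 - (-1)*R2:  [  0   0  -2  -1   5 ]
R4 <- R4 - (7/34)*R3:  [        0         0         0   -347/34  -1041/34 ]
Row echelon form:
[ -3      4      3       -9  |       -25 ]
[  0  -14/3     -5       19  |     161/3 ]
[  0      0  -68/7    313/7  |       173 ]
[  0      0      0  -347/34  |  -1041/34 ]
Back-substitution:
w = (-1041/34) / (-347/34) = 3
z = (173 - (313/7)*(3)) / (-68/7) = -4
y = (161/3 - (-5)*(-4) - (19)*(3)) / (-14/3) = 5
x = (-25 - (4)*(5) - (3)*(-4) - (-9)*(3)) / -3 = 2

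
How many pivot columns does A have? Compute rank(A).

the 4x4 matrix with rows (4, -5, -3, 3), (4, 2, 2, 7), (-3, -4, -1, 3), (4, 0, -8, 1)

rank(A) = 4

Row reduction:
R2 <- R2 - (1)*R1:  [ 0  7  5  4 ]
R3 <- R3 - (-3/4)*R1:  [     0  -31/4  -13/4   21/4 ]
R4 <- R4 - (1)*R1:  [  0   5  -5  -2 ]
R3 <- R3 - (-31/28)*R2:  [      0       0    16/7  271/28 ]
R4 <- R4 - (5/7)*R2:  [     0      0  -60/7  -34/7 ]
R4 <- R4 - (-15/4)*R3:  [      0       0       0  503/16 ]
Row echelon form:
[ 4  -5    -3       3 ]
[ 0   7     5       4 ]
[ 0   0  16/7  271/28 ]
[ 0   0     0  503/16 ]
Nonzero rows / pivot columns: 4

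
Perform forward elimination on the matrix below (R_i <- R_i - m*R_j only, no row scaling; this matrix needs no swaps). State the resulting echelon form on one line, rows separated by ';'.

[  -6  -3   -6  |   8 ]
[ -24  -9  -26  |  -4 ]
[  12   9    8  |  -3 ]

Forward elimination:
R2 <- R2 - (4)*R1:  [   0    3   -2  -36 ]
R3 <- R3 - (-2)*R1:  [  0   3  -4  13 ]
R3 <- R3 - (1)*R2:  [  0   0  -2  49 ]
Row echelon form:
[ -6  -3  -6  |    8 ]
[  0   3  -2  |  -36 ]
[  0   0  -2  |   49 ]

REF = [-6 -3 -6 8; 0 3 -2 -36; 0 0 -2 49]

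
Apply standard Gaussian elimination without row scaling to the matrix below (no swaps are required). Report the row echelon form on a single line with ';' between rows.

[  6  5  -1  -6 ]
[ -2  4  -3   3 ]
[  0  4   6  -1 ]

REF = [6 5 -1 -6; 0 17/3 -10/3 1; 0 0 142/17 -29/17]

Forward elimination:
R2 <- R2 - (-1/3)*R1:  [     0   17/3  -10/3      1 ]
R3 <- R3 - (12/17)*R2:  [      0       0  142/17  -29/17 ]
Row echelon form:
[ 6     5      -1      -6 ]
[ 0  17/3   -10/3       1 ]
[ 0     0  142/17  -29/17 ]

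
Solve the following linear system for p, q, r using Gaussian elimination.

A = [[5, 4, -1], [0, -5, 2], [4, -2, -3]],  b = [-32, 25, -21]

(-3, -3, 5)

Forward elimination on [A|b]:
R3 <- R3 - (4/5)*R1:  [     0  -26/5  -11/5   23/5 ]
R3 <- R3 - (26/25)*R2:  [       0        0  -107/25   -107/5 ]
Row echelon form:
[ 5   4       -1  |     -32 ]
[ 0  -5        2  |      25 ]
[ 0   0  -107/25  |  -107/5 ]
Back-substitution:
r = (-107/5) / (-107/25) = 5
q = (25 - (2)*(5)) / -5 = -3
p = (-32 - (4)*(-3) - (-1)*(5)) / 5 = -3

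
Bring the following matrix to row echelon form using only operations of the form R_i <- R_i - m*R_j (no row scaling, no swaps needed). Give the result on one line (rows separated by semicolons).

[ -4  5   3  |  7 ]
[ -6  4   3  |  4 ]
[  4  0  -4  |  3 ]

Forward elimination:
R2 <- R2 - (3/2)*R1:  [     0   -7/2   -3/2  -13/2 ]
R3 <- R3 - (-1)*R1:  [  0   5  -1  10 ]
R3 <- R3 - (-10/7)*R2:  [     0      0  -22/7    5/7 ]
Row echelon form:
[ -4     5      3  |      7 ]
[  0  -7/2   -3/2  |  -13/2 ]
[  0     0  -22/7  |    5/7 ]

REF = [-4 5 3 7; 0 -7/2 -3/2 -13/2; 0 0 -22/7 5/7]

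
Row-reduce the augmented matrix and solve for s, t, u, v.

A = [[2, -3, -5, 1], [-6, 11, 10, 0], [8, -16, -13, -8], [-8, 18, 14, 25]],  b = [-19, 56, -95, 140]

(3, 4, 3, 2)

Forward elimination on [A|b]:
R2 <- R2 - (-3)*R1:  [  0   2  -5   3  -1 ]
R3 <- R3 - (4)*R1:  [   0   -4    7  -12  -19 ]
R4 <- R4 - (-4)*R1:  [  0   6  -6  29  64 ]
R3 <- R3 - (-2)*R2:  [   0    0   -3   -6  -21 ]
R4 <- R4 - (3)*R2:  [  0   0   9  20  67 ]
R4 <- R4 - (-3)*R3:  [ 0  0  0  2  4 ]
Row echelon form:
[ 2  -3  -5   1  |  -19 ]
[ 0   2  -5   3  |   -1 ]
[ 0   0  -3  -6  |  -21 ]
[ 0   0   0   2  |    4 ]
Back-substitution:
v = (4) / 2 = 2
u = (-21 - (-6)*(2)) / -3 = 3
t = (-1 - (-5)*(3) - (3)*(2)) / 2 = 4
s = (-19 - (-3)*(4) - (-5)*(3) - (1)*(2)) / 2 = 3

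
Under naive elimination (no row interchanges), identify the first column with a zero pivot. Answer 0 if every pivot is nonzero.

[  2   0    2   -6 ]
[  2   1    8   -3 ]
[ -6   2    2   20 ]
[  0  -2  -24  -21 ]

Naive forward elimination:
R2 <- R2 - (1)*R1:  [ 0  1  6  3 ]
R3 <- R3 - (-3)*R1:  [ 0  2  8  2 ]
R3 <- R3 - (2)*R2:  [  0   0  -4  -4 ]
R4 <- R4 - (-2)*R2:  [   0    0  -12  -15 ]
R4 <- R4 - (3)*R3:  [  0   0   0  -3 ]
All pivots nonzero; naive elimination completes without hitting a zero pivot.

first zero-pivot column = 0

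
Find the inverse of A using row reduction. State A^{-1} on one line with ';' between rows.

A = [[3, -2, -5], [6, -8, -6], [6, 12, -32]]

inverse = [41/9 -31/18 -7/18; 13/6 -11/12 -1/6; 5/3 -2/3 -1/6]

Gauss-Jordan on [A | I]:
R1 <- (1/3)*R1:  [    1  -2/3  -5/3  |   1/3     0     0 ]
R2 <- R2 - (6)*R1:  [  0  -4   4  |  -2   1   0 ]
R3 <- R3 - (6)*R1:  [   0   16  -22  |   -2    0    1 ]
R2 <- (1/-4)*R2:  [    0     1    -1  |   1/2  -1/4     0 ]
R1 <- R1 - (-2/3)*R2:  [    1     0  -7/3  |   2/3  -1/6     0 ]
R3 <- R3 - (16)*R2:  [   0    0   -6  |  -10    4    1 ]
R3 <- (1/-6)*R3:  [    0     0     1  |   5/3  -2/3  -1/6 ]
R1 <- R1 - (-7/3)*R3:  [      1       0       0  |    41/9  -31/18   -7/18 ]
R2 <- R2 - (-1)*R3:  [      0       1       0  |    13/6  -11/12    -1/6 ]
Right block of [I | A^{-1}] is the inverse:
[ 41/9  -31/18  -7/18 ]
[ 13/6  -11/12   -1/6 ]
[  5/3    -2/3   -1/6 ]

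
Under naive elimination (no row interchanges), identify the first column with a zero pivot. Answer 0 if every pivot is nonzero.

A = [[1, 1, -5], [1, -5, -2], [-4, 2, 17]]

first zero-pivot column = 3

Naive forward elimination:
R2 <- R2 - (1)*R1:  [  0  -6   3 ]
R3 <- R3 - (-4)*R1:  [  0   6  -3 ]
R3 <- R3 - (-1)*R2:  [ 0  0  0 ]
Matrix at this point:
[ 1   1  -5 ]
[ 0  -6   3 ]
[ 0   0   0 ]
Pivot entry (3,3) in the last row is zero and there are no rows below to swap with -> zero pivot in column 3 (A is singular).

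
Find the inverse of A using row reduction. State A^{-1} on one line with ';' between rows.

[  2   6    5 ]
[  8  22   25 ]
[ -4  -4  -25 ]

inverse = [45/2 -13/2 -2; -5 3/2 1/2; -14/5 4/5 1/5]

Gauss-Jordan on [A | I]:
R1 <- (1/2)*R1:  [   1    3  5/2  |  1/2    0    0 ]
R2 <- R2 - (8)*R1:  [  0  -2   5  |  -4   1   0 ]
R3 <- R3 - (-4)*R1:  [   0    8  -15  |    2    0    1 ]
R2 <- (1/-2)*R2:  [    0     1  -5/2  |     2  -1/2     0 ]
R1 <- R1 - (3)*R2:  [     1      0     10  |  -11/2    3/2      0 ]
R3 <- R3 - (8)*R2:  [   0    0    5  |  -14    4    1 ]
R3 <- (1/5)*R3:  [     0      0      1  |  -14/5    4/5    1/5 ]
R1 <- R1 - (10)*R3:  [     1      0      0  |   45/2  -13/2     -2 ]
R2 <- R2 - (-5/2)*R3:  [   0    1    0  |   -5  3/2  1/2 ]
Right block of [I | A^{-1}] is the inverse:
[  45/2  -13/2   -2 ]
[    -5    3/2  1/2 ]
[ -14/5    4/5  1/5 ]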